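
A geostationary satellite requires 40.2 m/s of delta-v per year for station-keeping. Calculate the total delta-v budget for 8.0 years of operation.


dV = rate * years = 40.2 * 8.0
dV = 321.6000 m/s

321.6000 m/s


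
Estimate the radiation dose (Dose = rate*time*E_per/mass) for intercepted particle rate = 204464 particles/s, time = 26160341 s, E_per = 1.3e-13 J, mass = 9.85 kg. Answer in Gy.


Total energy deposited = rate * time * E_per
  = 204464 * 26160341 * 1.3e-13 = 0.6953502 J
Dose = E_total / mass = 0.6953502 / 9.85
Dose = 0.07059393 Gy

0.0706 Gy


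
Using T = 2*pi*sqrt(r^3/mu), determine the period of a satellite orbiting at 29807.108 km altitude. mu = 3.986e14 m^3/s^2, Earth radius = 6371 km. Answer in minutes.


r = 36178.1080 km = 3.6178108e+07 m
T = 2*pi*sqrt(r^3/mu) = 2*pi*sqrt(4.7351916e+22 / 3.986e14)
T = 68482.5617 s = 1141.3760 min

1141.3760 minutes


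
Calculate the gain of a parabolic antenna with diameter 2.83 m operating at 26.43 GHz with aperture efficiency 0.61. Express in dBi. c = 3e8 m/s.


lambda = c/f = 3e8 / 2.643e+10 = 0.01135074 m
G = eta*(pi*D/lambda)^2 = 0.61*(pi*2.83/0.01135074)^2
G = 374243.5019 (linear)
G = 10*log10(374243.5019) = 55.7315 dBi

55.7315 dBi


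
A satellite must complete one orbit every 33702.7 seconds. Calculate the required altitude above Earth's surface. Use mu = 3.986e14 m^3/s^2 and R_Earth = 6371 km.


T = 33702.7 s
r = (mu*T^2/(4*pi^2))^(1/3) = (3.986e14 * 33702.7^2 / (4*pi^2))^(1/3)
r = 2.2551165e+07 m = 22551.1650 km
alt = r - R_E = 22551.1650 - 6371 = 16180.1650 km

16180.1650 km


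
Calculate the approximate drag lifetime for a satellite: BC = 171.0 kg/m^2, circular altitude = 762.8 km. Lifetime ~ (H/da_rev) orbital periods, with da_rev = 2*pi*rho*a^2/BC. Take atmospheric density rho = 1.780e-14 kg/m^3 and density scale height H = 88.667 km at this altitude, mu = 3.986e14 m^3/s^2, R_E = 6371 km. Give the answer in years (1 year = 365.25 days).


a = R_E + alt = 7133.8000 km = 7.1338e+06 m
da_rev = 2*pi*rho*a^2/BC = 2*pi*1.780e-14*(7.1338e+06)^2/171.0 = 0.0332847745 m per revolution
N = H/da_rev = 88667.0000 m / 0.0332847745 m = 2.6638907e+06 revolutions
P = 2*pi*sqrt(a^3/mu) = 5996.4279 s
lifetime = N*P = 2.6638907e+06 * 5996.4279 = 1.5973828e+10 s = 184882.2715 days
years = 184882.2715 / 365.25 = 506.1801 years

506.1801 years


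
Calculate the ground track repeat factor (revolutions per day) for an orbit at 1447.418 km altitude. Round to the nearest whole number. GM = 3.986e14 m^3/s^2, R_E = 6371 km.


r = 7.818418e+06 m
T = 2*pi*sqrt(r^3/mu) = 6880.0176 s = 114.6670 min
revs/day = 1440 / 114.6670 = 12.5581
Rounded: 13 revolutions per day

13 revolutions per day


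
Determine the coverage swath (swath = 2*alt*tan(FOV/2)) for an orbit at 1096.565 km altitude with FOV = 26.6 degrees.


FOV = 26.6 deg = 0.4642576 rad
swath = 2 * alt * tan(FOV/2) = 2 * 1096.565 * tan(0.2321288)
swath = 2 * 1096.565 * 0.23639
swath = 518.4340 km

518.4340 km


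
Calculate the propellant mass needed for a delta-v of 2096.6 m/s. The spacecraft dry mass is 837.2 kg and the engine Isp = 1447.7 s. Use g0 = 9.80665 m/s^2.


ve = Isp * g0 = 1447.7 * 9.80665 = 14197.087205 m/s
mass ratio = exp(dv/ve) = exp(2096.6/14197.087205) = 1.15913980
m_prop = m_dry * (mr - 1) = 837.2 * (1.15913980 - 1)
m_prop = 133.2318 kg

133.2318 kg


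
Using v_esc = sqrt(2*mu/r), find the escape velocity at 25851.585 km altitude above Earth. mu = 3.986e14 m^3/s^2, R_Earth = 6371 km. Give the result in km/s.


r = 6371.0 + 25851.585 = 32222.5850 km = 3.2222585e+07 m
v_esc = sqrt(2*mu/r) = sqrt(2*3.986e14 / 3.2222585e+07)
v_esc = 4973.9734 m/s = 4.9740 km/s

4.9740 km/s


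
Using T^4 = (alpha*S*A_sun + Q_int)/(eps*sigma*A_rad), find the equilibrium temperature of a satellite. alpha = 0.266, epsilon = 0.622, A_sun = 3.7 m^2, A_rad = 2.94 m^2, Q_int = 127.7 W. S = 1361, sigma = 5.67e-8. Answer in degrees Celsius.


Numerator = alpha*S*A_sun + Q_int = 0.266*1361*3.7 + 127.7 = 1467.1962 W
Denominator = eps*sigma*A_rad = 0.622*5.67e-8*2.94 = 1.0368616e-07 W/K^4
T^4 = 1.4150358e+10 K^4
T = 344.8989 K = 71.7489 C

71.7489 degrees Celsius


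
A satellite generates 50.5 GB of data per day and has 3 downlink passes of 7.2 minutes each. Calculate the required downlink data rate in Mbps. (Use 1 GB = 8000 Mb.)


total contact time = 3 * 7.2 * 60 = 1296.0000 s
data = 50.5 GB = 404000.0000 Mb
rate = 404000.0000 / 1296.0000 = 311.7284 Mbps

311.7284 Mbps


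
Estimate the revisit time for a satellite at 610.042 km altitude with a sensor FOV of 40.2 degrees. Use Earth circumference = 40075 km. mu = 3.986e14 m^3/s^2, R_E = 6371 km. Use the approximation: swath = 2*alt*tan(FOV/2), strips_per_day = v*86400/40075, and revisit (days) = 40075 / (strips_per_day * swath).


swath = 2*610.042*tan(0.3508112) = 446.4873 km
v = sqrt(mu/r) = 7556.2883 m/s = 7.5563 km/s
strips/day = v*86400/40075 = 7.5563*86400/40075 = 16.2910
coverage/day = strips * swath = 16.2910 * 446.4873 = 7273.7418 km
revisit = 40075 / 7273.7418 = 5.5095 days

5.5095 days


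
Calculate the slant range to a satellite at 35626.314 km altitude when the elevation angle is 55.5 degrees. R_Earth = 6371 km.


h = 35626.314 km, el = 55.5 deg
d = -R_E*sin(el) + sqrt((R_E*sin(el))^2 + 2*R_E*h + h^2)
d = -6371.0000*sin(0.9686577) + sqrt((6371.0000*0.8241262)^2 + 2*6371.0000*35626.314 + 35626.314^2)
d = 36591.4874 km

36591.4874 km


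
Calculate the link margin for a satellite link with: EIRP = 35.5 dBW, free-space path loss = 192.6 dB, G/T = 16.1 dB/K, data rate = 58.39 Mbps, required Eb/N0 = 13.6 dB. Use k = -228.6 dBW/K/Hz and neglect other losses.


C/N0 = EIRP - FSPL + G/T - k = 35.5 - 192.6 + 16.1 - (-228.6)
C/N0 = 87.6000 dB-Hz
R_b = 58.39 Mbps = 5.839e+07 bps -> 10*log10(R_b) = 77.6634 dB-Hz
Eb/N0 = C/N0 - 10*log10(R_b) = 87.6000 - 77.6634 = 9.9366 dB
Margin = Eb/N0 - Eb/N0_req = 9.9366 - 13.6 = -3.6634 dB (negative margin: link does not close)

-3.6634 dB


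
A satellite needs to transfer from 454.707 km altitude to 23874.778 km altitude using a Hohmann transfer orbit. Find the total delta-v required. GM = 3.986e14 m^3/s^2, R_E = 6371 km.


r1 = 6825.7070 km = 6.825707e+06 m
r2 = 30245.7780 km = 3.0245778e+07 m
dv1 = sqrt(mu/r1)*(sqrt(2*r2/(r1+r2)) - 1) = 2119.8419 m/s
dv2 = sqrt(mu/r2)*(1 - sqrt(2*r1/(r1+r2))) = 1427.2955 m/s
total dv = |dv1| + |dv2| = 2119.8419 + 1427.2955 = 3547.1373 m/s = 3.5471 km/s

3.5471 km/s


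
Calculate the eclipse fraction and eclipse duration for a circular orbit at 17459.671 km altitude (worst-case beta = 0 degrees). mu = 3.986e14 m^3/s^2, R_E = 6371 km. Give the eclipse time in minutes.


r = 23830.6710 km
T = 610.1890 min
Eclipse fraction = arcsin(R_E/r)/pi = arcsin(6371.0000/23830.6710)/pi
= arcsin(0.2673445)/pi = 0.08614618
Eclipse duration = 0.08614618 * 610.1890 = 52.5655 min

52.5655 minutes


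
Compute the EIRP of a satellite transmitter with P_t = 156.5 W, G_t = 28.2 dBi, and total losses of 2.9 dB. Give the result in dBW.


Pt = 156.5 W = 21.9451 dBW
EIRP = Pt_dBW + Gt - losses = 21.9451 + 28.2 - 2.9 = 47.2451 dBW

47.2451 dBW


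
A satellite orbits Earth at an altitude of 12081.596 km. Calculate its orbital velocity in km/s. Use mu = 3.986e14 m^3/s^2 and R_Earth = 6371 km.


r = R_E + alt = 6371.0 + 12081.596 = 18452.5960 km = 1.8452596e+07 m
v = sqrt(mu/r) = sqrt(3.986e14 / 1.8452596e+07) = 4647.7195 m/s = 4.6477 km/s

4.6477 km/s


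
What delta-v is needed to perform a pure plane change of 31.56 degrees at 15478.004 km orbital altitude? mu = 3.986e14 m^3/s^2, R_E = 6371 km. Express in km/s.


r = 21849.0040 km = 2.1849004e+07 m
V = sqrt(mu/r) = 4271.2287 m/s
di = 31.56 deg = 0.5508259 rad
dV = 2*V*sin(di/2) = 2*4271.2287*sin(0.275413)
dV = 2323.0730 m/s = 2.3231 km/s

2.3231 km/s


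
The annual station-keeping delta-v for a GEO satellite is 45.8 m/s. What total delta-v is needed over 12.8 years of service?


dV = rate * years = 45.8 * 12.8
dV = 586.2400 m/s

586.2400 m/s


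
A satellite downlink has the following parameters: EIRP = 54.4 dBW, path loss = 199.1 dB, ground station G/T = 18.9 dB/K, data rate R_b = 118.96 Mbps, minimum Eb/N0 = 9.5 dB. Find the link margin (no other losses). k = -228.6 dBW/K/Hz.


C/N0 = EIRP - FSPL + G/T - k = 54.4 - 199.1 + 18.9 - (-228.6)
C/N0 = 102.8000 dB-Hz
R_b = 118.96 Mbps = 1.1896e+08 bps -> 10*log10(R_b) = 80.7540 dB-Hz
Eb/N0 = C/N0 - 10*log10(R_b) = 102.8000 - 80.7540 = 22.0460 dB
Margin = Eb/N0 - Eb/N0_req = 22.0460 - 9.5 = 12.5460 dB (link closes)

12.5460 dB


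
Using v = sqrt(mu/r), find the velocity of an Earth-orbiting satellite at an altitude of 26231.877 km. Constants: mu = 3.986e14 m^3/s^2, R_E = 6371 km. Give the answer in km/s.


r = R_E + alt = 6371.0 + 26231.877 = 32602.8770 km = 3.2602877e+07 m
v = sqrt(mu/r) = sqrt(3.986e14 / 3.2602877e+07) = 3496.5576 m/s = 3.4966 km/s

3.4966 km/s


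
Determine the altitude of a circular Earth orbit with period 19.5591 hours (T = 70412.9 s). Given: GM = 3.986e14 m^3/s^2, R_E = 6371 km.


T = 70412.9 s
r = (mu*T^2/(4*pi^2))^(1/3) = (3.986e14 * 70412.9^2 / (4*pi^2))^(1/3)
r = 3.6854796e+07 m = 36854.7956 km
alt = r - R_E = 36854.7956 - 6371 = 30483.7956 km

30483.7956 km


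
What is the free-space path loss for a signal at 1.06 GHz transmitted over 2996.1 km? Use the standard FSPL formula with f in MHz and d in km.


f = 1.06 GHz = 1060.0000 MHz
d = 2996.1 km
FSPL = 32.44 + 20*log10(1060.0000) + 20*log10(2996.1)
FSPL = 32.44 + 60.5061 + 69.5311
FSPL = 162.4772 dB

162.4772 dB


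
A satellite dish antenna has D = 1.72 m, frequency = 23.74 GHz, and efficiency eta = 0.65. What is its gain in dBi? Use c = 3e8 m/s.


lambda = c/f = 3e8 / 2.374e+10 = 0.0126369 m
G = eta*(pi*D/lambda)^2 = 0.65*(pi*1.72/0.0126369)^2
G = 118847.1894 (linear)
G = 10*log10(118847.1894) = 50.7499 dBi

50.7499 dBi


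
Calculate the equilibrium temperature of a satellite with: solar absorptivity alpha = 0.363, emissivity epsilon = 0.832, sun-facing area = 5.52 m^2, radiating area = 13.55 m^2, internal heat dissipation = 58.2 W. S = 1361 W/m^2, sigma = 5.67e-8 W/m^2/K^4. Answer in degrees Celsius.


Numerator = alpha*S*A_sun + Q_int = 0.363*1361*5.52 + 58.2 = 2785.3174 W
Denominator = eps*sigma*A_rad = 0.832*5.67e-8*13.55 = 6.3921312e-07 W/K^4
T^4 = 4.3574158e+09 K^4
T = 256.9255 K = -16.2245 C

-16.2245 degrees Celsius


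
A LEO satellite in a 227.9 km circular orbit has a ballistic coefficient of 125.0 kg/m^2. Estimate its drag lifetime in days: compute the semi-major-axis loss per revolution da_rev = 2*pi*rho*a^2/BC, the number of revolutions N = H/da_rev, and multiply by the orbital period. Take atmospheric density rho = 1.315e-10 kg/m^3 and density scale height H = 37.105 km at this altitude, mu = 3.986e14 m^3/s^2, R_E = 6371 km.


a = R_E + alt = 6598.9000 km = 6.5989e+06 m
da_rev = 2*pi*rho*a^2/BC = 2*pi*1.315e-10*(6.5989e+06)^2/125.0 = 287.831753 m per revolution
N = H/da_rev = 37105.0000 m / 287.831753 m = 128.9121 revolutions
P = 2*pi*sqrt(a^3/mu) = 5334.8049 s
lifetime = N*P = 128.9121 * 5334.8049 = 687720.9832 s = 7.9597 days

7.9597 days


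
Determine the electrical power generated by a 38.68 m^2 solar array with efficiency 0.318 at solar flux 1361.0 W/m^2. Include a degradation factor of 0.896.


P = area * eta * S * degradation
P = 38.68 * 0.318 * 1361.0 * 0.896
P = 14999.6015 W

14999.6015 W


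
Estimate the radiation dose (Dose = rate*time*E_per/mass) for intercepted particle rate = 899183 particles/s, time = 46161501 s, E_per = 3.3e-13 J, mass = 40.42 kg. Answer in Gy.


Total energy deposited = rate * time * E_per
  = 899183 * 46161501 * 3.3e-13 = 13.6975 J
Dose = E_total / mass = 13.6975 / 40.42
Dose = 0.3388798 Gy

0.3389 Gy


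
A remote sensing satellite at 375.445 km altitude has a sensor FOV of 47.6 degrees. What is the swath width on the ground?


FOV = 47.6 deg = 0.8307767 rad
swath = 2 * alt * tan(FOV/2) = 2 * 375.445 * tan(0.4153884)
swath = 2 * 375.445 * 0.4410526
swath = 331.1820 km

331.1820 km


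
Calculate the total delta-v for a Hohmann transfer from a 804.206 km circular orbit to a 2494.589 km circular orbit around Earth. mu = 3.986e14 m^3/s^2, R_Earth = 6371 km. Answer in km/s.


r1 = 7175.2060 km = 7.175206e+06 m
r2 = 8865.5890 km = 8.865589e+06 m
dv1 = sqrt(mu/r1)*(sqrt(2*r2/(r1+r2)) - 1) = 382.8834 m/s
dv2 = sqrt(mu/r2)*(1 - sqrt(2*r1/(r1+r2))) = 363.1334 m/s
total dv = |dv1| + |dv2| = 382.8834 + 363.1334 = 746.0168 m/s = 0.7460168 km/s

0.7460 km/s


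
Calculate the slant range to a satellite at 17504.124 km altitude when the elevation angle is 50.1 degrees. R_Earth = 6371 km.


h = 17504.124 km, el = 50.1 deg
d = -R_E*sin(el) + sqrt((R_E*sin(el))^2 + 2*R_E*h + h^2)
d = -6371.0000*sin(0.87441) + sqrt((6371.0000*0.7671652)^2 + 2*6371.0000*17504.124 + 17504.124^2)
d = 18635.1591 km

18635.1591 km


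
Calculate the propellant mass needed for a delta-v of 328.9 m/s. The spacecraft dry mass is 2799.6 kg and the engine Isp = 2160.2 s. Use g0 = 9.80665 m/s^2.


ve = Isp * g0 = 2160.2 * 9.80665 = 21184.325330 m/s
mass ratio = exp(dv/ve) = exp(328.9/21184.325330) = 1.01564678
m_prop = m_dry * (mr - 1) = 2799.6 * (1.01564678 - 1)
m_prop = 43.8047 kg

43.8047 kg


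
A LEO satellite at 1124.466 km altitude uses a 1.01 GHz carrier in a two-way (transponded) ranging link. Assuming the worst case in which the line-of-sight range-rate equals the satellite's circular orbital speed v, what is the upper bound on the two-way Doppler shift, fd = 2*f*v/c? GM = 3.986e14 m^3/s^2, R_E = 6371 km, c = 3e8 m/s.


r = 7.495466e+06 m
v = sqrt(mu/r) = 7292.3806 m/s (worst-case radial velocity)
f = 1.01 GHz = 1.01e+09 Hz
fd = 2*f*v/c = 2*1.01e+09*7292.3806/3.0e+08
fd = 49102.0295 Hz

49102.0295 Hz


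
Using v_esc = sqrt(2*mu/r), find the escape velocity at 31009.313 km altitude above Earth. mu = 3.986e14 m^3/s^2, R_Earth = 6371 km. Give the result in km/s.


r = 6371.0 + 31009.313 = 37380.3130 km = 3.7380313e+07 m
v_esc = sqrt(2*mu/r) = sqrt(2*3.986e14 / 3.7380313e+07)
v_esc = 4618.0877 m/s = 4.6181 km/s

4.6181 km/s


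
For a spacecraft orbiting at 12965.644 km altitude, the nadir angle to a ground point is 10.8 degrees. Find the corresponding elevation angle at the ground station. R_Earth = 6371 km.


r = R_E + alt = 19336.6440 km
Law of sines in the satellite / Earth-center / ground-point triangle:
  sin(nadir)/R_E = sin(90 + el)/r  =>  cos(el) = (r/R_E)*sin(nadir)
cos(el) = (19336.6440 / 6371.0000) * sin(10.8 deg) = 0.5687217
el = arccos(0.5687217) = 55.3389 deg
(Earth-central angle = 90 - nadir - el = 23.8611 deg)

55.3389 degrees


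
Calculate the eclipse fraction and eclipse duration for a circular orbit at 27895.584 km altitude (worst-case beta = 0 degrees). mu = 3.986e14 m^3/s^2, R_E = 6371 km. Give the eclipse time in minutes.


r = 34266.5840 km
T = 1052.1222 min
Eclipse fraction = arcsin(R_E/r)/pi = arcsin(6371.0000/34266.5840)/pi
= arcsin(0.1859246)/pi = 0.05952801
Eclipse duration = 0.05952801 * 1052.1222 = 62.6307 min

62.6307 minutes


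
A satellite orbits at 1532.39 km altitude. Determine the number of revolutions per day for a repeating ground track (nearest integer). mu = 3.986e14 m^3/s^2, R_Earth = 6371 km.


r = 7.90339e+06 m
T = 2*pi*sqrt(r^3/mu) = 6992.4817 s = 116.5414 min
revs/day = 1440 / 116.5414 = 12.3561
Rounded: 12 revolutions per day

12 revolutions per day


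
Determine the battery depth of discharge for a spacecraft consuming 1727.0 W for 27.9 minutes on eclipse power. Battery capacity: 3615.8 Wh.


E_used = P * t / 60 = 1727.0 * 27.9 / 60 = 803.0550 Wh
DOD = E_used / E_total * 100 = 803.0550 / 3615.8 * 100
DOD = 22.2096 %

22.2096 %


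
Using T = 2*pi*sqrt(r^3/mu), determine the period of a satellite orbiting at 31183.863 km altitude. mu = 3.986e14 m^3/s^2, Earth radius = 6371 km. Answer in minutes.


r = 37554.8630 km = 3.7554863e+07 m
T = 2*pi*sqrt(r^3/mu) = 2*pi*sqrt(5.2966167e+22 / 3.986e14)
T = 72428.6673 s = 1207.1445 min

1207.1445 minutes


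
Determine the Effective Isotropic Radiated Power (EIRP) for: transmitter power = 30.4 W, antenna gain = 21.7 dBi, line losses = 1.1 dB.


Pt = 30.4 W = 14.8287 dBW
EIRP = Pt_dBW + Gt - losses = 14.8287 + 21.7 - 1.1 = 35.4287 dBW

35.4287 dBW


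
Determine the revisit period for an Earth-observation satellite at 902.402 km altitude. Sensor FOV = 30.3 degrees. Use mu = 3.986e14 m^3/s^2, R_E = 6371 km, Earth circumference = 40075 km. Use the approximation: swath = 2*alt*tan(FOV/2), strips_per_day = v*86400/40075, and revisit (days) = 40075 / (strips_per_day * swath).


swath = 2*902.402*tan(0.2644174) = 488.6635 km
v = sqrt(mu/r) = 7402.8654 m/s = 7.4029 km/s
strips/day = v*86400/40075 = 7.4029*86400/40075 = 15.9603
coverage/day = strips * swath = 15.9603 * 488.6635 = 7799.1990 km
revisit = 40075 / 7799.1990 = 5.1383 days

5.1383 days


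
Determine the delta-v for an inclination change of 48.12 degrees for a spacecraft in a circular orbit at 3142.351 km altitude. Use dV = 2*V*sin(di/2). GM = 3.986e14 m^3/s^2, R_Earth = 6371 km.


r = 9513.3510 km = 9.513351e+06 m
V = sqrt(mu/r) = 6472.9446 m/s
di = 48.12 deg = 0.8398524 rad
dV = 2*V*sin(di/2) = 2*6472.9446*sin(0.4199262)
dV = 5277.9494 m/s = 5.2779 km/s

5.2779 km/s


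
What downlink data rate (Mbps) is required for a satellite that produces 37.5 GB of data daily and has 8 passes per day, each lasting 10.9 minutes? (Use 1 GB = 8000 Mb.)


total contact time = 8 * 10.9 * 60 = 5232.0000 s
data = 37.5 GB = 300000.0000 Mb
rate = 300000.0000 / 5232.0000 = 57.3394 Mbps

57.3394 Mbps


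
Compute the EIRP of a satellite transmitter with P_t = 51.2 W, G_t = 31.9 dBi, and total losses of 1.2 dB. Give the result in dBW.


Pt = 51.2 W = 17.0927 dBW
EIRP = Pt_dBW + Gt - losses = 17.0927 + 31.9 - 1.2 = 47.7927 dBW

47.7927 dBW


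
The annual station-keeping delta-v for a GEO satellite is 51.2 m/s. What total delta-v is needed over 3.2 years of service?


dV = rate * years = 51.2 * 3.2
dV = 163.8400 m/s

163.8400 m/s


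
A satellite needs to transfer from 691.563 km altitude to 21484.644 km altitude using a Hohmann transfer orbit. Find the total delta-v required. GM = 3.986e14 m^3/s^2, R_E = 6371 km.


r1 = 7062.5630 km = 7.062563e+06 m
r2 = 27855.6440 km = 2.7855644e+07 m
dv1 = sqrt(mu/r1)*(sqrt(2*r2/(r1+r2)) - 1) = 1976.7249 m/s
dv2 = sqrt(mu/r2)*(1 - sqrt(2*r1/(r1+r2))) = 1376.8625 m/s
total dv = |dv1| + |dv2| = 1976.7249 + 1376.8625 = 3353.5874 m/s = 3.3536 km/s

3.3536 km/s


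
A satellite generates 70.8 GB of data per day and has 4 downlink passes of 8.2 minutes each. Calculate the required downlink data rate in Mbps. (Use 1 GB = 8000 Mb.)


total contact time = 4 * 8.2 * 60 = 1968.0000 s
data = 70.8 GB = 566400.0000 Mb
rate = 566400.0000 / 1968.0000 = 287.8049 Mbps

287.8049 Mbps


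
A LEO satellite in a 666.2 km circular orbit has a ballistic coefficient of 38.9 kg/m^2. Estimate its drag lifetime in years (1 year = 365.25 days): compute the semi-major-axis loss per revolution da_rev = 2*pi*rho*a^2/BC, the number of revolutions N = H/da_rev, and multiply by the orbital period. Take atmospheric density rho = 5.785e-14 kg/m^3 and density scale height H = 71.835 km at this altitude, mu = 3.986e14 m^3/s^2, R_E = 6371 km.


a = R_E + alt = 7037.2000 km = 7.0372e+06 m
da_rev = 2*pi*rho*a^2/BC = 2*pi*5.785e-14*(7.0372e+06)^2/38.9 = 0.462736139 m per revolution
N = H/da_rev = 71835.0000 m / 0.462736139 m = 155239.6582 revolutions
P = 2*pi*sqrt(a^3/mu) = 5875.0432 s
lifetime = N*P = 155239.6582 * 5875.0432 = 9.1203969e+08 s = 10556.0150 days
years = 10556.0150 / 365.25 = 28.9008 years

28.9008 years


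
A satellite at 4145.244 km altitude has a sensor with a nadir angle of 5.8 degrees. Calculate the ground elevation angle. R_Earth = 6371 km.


r = R_E + alt = 10516.2440 km
Law of sines in the satellite / Earth-center / ground-point triangle:
  sin(nadir)/R_E = sin(90 + el)/r  =>  cos(el) = (r/R_E)*sin(nadir)
cos(el) = (10516.2440 / 6371.0000) * sin(5.8 deg) = 0.1668078
el = arccos(0.1668078) = 80.3977 deg
(Earth-central angle = 90 - nadir - el = 3.8023 deg)

80.3977 degrees


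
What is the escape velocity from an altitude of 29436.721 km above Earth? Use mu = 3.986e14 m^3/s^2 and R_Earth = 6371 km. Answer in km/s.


r = 6371.0 + 29436.721 = 35807.7210 km = 3.5807721e+07 m
v_esc = sqrt(2*mu/r) = sqrt(2*3.986e14 / 3.5807721e+07)
v_esc = 4718.4060 m/s = 4.7184 km/s

4.7184 km/s


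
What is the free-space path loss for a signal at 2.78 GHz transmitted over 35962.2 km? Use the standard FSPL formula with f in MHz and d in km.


f = 2.78 GHz = 2780.0000 MHz
d = 35962.2 km
FSPL = 32.44 + 20*log10(2780.0000) + 20*log10(35962.2)
FSPL = 32.44 + 68.8809 + 91.1169
FSPL = 192.4378 dB

192.4378 dB


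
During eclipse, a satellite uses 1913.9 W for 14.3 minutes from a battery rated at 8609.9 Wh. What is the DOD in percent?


E_used = P * t / 60 = 1913.9 * 14.3 / 60 = 456.1462 Wh
DOD = E_used / E_total * 100 = 456.1462 / 8609.9 * 100
DOD = 5.2979 %

5.2979 %


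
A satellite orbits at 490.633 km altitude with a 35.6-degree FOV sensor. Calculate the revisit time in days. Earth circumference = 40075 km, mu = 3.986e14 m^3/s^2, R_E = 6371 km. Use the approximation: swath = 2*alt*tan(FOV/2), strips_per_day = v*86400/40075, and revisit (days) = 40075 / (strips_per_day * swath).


swath = 2*490.633*tan(0.3106686) = 315.0500 km
v = sqrt(mu/r) = 7621.7536 m/s = 7.6218 km/s
strips/day = v*86400/40075 = 7.6218*86400/40075 = 16.4322
coverage/day = strips * swath = 16.4322 * 315.0500 = 5176.9583 km
revisit = 40075 / 5176.9583 = 7.7410 days

7.7410 days


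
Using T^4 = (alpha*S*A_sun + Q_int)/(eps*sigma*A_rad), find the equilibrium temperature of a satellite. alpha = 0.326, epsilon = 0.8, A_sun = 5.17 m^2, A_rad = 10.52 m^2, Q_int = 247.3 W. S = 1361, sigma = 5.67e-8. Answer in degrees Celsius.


Numerator = alpha*S*A_sun + Q_int = 0.326*1361*5.17 + 247.3 = 2541.1566 W
Denominator = eps*sigma*A_rad = 0.8*5.67e-8*10.52 = 4.771872e-07 W/K^4
T^4 = 5.3252824e+09 K^4
T = 270.1380 K = -3.0120 C

-3.0120 degrees Celsius


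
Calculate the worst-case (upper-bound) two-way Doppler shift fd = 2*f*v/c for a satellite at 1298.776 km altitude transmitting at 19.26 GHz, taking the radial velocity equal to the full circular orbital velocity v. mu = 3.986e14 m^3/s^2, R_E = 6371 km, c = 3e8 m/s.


r = 7.669776e+06 m
v = sqrt(mu/r) = 7209.0379 m/s (worst-case radial velocity)
f = 19.26 GHz = 1.926e+10 Hz
fd = 2*f*v/c = 2*1.926e+10*7209.0379/3.0e+08
fd = 925640.4627 Hz

925640.4627 Hz


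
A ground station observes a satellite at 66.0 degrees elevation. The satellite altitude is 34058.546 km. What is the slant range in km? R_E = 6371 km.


h = 34058.546 km, el = 66.0 deg
d = -R_E*sin(el) + sqrt((R_E*sin(el))^2 + 2*R_E*h + h^2)
d = -6371.0000*sin(1.1519) + sqrt((6371.0000*0.9135455)^2 + 2*6371.0000*34058.546 + 34058.546^2)
d = 34526.2175 km

34526.2175 km


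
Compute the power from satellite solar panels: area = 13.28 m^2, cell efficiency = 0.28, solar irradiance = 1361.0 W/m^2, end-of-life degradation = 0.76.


P = area * eta * S * degradation
P = 13.28 * 0.28 * 1361.0 * 0.76
P = 3846.1642 W

3846.1642 W


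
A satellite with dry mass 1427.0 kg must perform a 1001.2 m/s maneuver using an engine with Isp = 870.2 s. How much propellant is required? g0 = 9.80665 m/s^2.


ve = Isp * g0 = 870.2 * 9.80665 = 8533.746830 m/s
mass ratio = exp(dv/ve) = exp(1001.2/8533.746830) = 1.12448195
m_prop = m_dry * (mr - 1) = 1427.0 * (1.12448195 - 1)
m_prop = 177.6357 kg

177.6357 kg


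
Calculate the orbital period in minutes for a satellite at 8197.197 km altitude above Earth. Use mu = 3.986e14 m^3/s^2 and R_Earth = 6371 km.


r = 14568.1970 km = 1.4568197e+07 m
T = 2*pi*sqrt(r^3/mu) = 2*pi*sqrt(3.0918429e+21 / 3.986e14)
T = 17499.2699 s = 291.6545 min

291.6545 minutes


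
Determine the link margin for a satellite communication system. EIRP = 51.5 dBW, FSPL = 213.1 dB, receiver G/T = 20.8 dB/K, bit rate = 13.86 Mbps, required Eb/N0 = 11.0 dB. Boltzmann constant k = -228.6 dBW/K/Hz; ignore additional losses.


C/N0 = EIRP - FSPL + G/T - k = 51.5 - 213.1 + 20.8 - (-228.6)
C/N0 = 87.8000 dB-Hz
R_b = 13.86 Mbps = 1.386e+07 bps -> 10*log10(R_b) = 71.4176 dB-Hz
Eb/N0 = C/N0 - 10*log10(R_b) = 87.8000 - 71.4176 = 16.3824 dB
Margin = Eb/N0 - Eb/N0_req = 16.3824 - 11.0 = 5.3824 dB (link closes)

5.3824 dB


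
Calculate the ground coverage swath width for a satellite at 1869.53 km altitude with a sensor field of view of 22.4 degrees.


FOV = 22.4 deg = 0.3909538 rad
swath = 2 * alt * tan(FOV/2) = 2 * 1869.53 * tan(0.1954769)
swath = 2 * 1869.53 * 0.1980053
swath = 740.3538 km

740.3538 km


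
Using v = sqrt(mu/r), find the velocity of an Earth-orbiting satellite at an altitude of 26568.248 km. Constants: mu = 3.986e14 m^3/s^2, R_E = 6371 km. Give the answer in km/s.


r = R_E + alt = 6371.0 + 26568.248 = 32939.2480 km = 3.2939248e+07 m
v = sqrt(mu/r) = sqrt(3.986e14 / 3.2939248e+07) = 3478.6586 m/s = 3.4787 km/s

3.4787 km/s


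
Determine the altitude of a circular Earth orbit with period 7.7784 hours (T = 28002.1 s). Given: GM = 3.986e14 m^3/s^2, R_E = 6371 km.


T = 28002.1 s
r = (mu*T^2/(4*pi^2))^(1/3) = (3.986e14 * 28002.1^2 / (4*pi^2))^(1/3)
r = 1.9930564e+07 m = 19930.5639 km
alt = r - R_E = 19930.5639 - 6371 = 13559.5639 km

13559.5639 km


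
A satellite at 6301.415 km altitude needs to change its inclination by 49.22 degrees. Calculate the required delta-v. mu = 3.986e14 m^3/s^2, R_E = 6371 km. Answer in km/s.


r = 12672.4150 km = 1.2672415e+07 m
V = sqrt(mu/r) = 5608.3997 m/s
di = 49.22 deg = 0.8590511 rad
dV = 2*V*sin(di/2) = 2*5608.3997*sin(0.4295255)
dV = 4671.1180 m/s = 4.6711 km/s

4.6711 km/s


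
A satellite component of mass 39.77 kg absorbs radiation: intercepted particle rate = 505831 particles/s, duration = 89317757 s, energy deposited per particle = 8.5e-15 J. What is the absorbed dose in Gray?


Total energy deposited = rate * time * E_per
  = 505831 * 89317757 * 8.5e-15 = 0.3840274 J
Dose = E_total / mass = 0.3840274 / 39.77
Dose = 0.009656207 Gy

0.0097 Gy


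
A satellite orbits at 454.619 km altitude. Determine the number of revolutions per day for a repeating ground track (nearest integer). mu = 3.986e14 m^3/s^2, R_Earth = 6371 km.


r = 6.825619e+06 m
T = 2*pi*sqrt(r^3/mu) = 5612.0856 s = 93.5348 min
revs/day = 1440 / 93.5348 = 15.3953
Rounded: 15 revolutions per day

15 revolutions per day


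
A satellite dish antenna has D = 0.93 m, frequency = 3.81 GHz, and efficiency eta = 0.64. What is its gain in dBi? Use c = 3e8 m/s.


lambda = c/f = 3e8 / 3.81e+09 = 0.07874016 m
G = eta*(pi*D/lambda)^2 = 0.64*(pi*0.93/0.07874016)^2
G = 881.1565 (linear)
G = 10*log10(881.1565) = 29.4505 dBi

29.4505 dBi


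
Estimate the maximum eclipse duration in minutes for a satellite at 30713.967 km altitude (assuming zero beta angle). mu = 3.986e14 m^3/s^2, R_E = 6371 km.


r = 37084.9670 km
T = 1184.5593 min
Eclipse fraction = arcsin(R_E/r)/pi = arcsin(6371.0000/37084.9670)/pi
= arcsin(0.1717947)/pi = 0.05495657
Eclipse duration = 0.05495657 * 1184.5593 = 65.0993 min

65.0993 minutes


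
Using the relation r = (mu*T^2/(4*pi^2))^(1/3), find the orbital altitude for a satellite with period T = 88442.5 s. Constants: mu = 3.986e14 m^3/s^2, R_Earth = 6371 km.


T = 88442.5 s
r = (mu*T^2/(4*pi^2))^(1/3) = (3.986e14 * 88442.5^2 / (4*pi^2))^(1/3)
r = 4.2904205e+07 m = 42904.2050 km
alt = r - R_E = 42904.2050 - 6371 = 36533.2050 km

36533.2050 km


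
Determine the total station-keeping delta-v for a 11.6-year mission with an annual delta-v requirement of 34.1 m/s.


dV = rate * years = 34.1 * 11.6
dV = 395.5600 m/s

395.5600 m/s


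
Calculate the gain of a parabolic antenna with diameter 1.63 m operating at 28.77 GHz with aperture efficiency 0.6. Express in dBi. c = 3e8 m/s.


lambda = c/f = 3e8 / 2.877e+10 = 0.01042753 m
G = eta*(pi*D/lambda)^2 = 0.6*(pi*1.63/0.01042753)^2
G = 144698.2967 (linear)
G = 10*log10(144698.2967) = 51.6046 dBi

51.6046 dBi


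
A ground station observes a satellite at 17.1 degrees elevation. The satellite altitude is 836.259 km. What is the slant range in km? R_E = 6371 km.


h = 836.259 km, el = 17.1 deg
d = -R_E*sin(el) + sqrt((R_E*sin(el))^2 + 2*R_E*h + h^2)
d = -6371.0000*sin(0.2984513) + sqrt((6371.0000*0.2940403)^2 + 2*6371.0000*836.259 + 836.259^2)
d = 1982.0951 km

1982.0951 km


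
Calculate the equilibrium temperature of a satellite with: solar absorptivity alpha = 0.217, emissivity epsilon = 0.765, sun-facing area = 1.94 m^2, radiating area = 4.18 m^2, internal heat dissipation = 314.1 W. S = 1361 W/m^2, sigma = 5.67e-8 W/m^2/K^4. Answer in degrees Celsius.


Numerator = alpha*S*A_sun + Q_int = 0.217*1361*1.94 + 314.1 = 887.0538 W
Denominator = eps*sigma*A_rad = 0.765*5.67e-8*4.18 = 1.8130959e-07 W/K^4
T^4 = 4.8924813e+09 K^4
T = 264.4736 K = -8.6764 C

-8.6764 degrees Celsius


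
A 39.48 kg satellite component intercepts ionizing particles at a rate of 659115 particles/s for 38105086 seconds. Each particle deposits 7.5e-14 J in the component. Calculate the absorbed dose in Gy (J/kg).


Total energy deposited = rate * time * E_per
  = 659115 * 38105086 * 7.5e-14 = 1.8837 J
Dose = E_total / mass = 1.8837 / 39.48
Dose = 0.04771207 Gy

0.0477 Gy


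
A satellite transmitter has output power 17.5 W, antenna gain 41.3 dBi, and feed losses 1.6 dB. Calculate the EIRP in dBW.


Pt = 17.5 W = 12.4304 dBW
EIRP = Pt_dBW + Gt - losses = 12.4304 + 41.3 - 1.6 = 52.1304 dBW

52.1304 dBW


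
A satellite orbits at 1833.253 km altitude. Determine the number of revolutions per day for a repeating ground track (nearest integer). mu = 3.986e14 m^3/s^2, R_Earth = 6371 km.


r = 8.204253e+06 m
T = 2*pi*sqrt(r^3/mu) = 7395.5383 s = 123.2590 min
revs/day = 1440 / 123.2590 = 11.6827
Rounded: 12 revolutions per day

12 revolutions per day


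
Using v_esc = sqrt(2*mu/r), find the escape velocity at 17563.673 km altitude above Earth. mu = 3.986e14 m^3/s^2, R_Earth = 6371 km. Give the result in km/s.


r = 6371.0 + 17563.673 = 23934.6730 km = 2.3934673e+07 m
v_esc = sqrt(2*mu/r) = sqrt(2*3.986e14 / 2.3934673e+07)
v_esc = 5771.2501 m/s = 5.7713 km/s

5.7713 km/s


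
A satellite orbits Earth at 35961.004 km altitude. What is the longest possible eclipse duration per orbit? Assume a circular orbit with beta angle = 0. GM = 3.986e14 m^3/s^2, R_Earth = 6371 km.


r = 42332.0040 km
T = 1444.6519 min
Eclipse fraction = arcsin(R_E/r)/pi = arcsin(6371.0000/42332.0040)/pi
= arcsin(0.1505008)/pi = 0.04808861
Eclipse duration = 0.04808861 * 1444.6519 = 69.4713 min

69.4713 minutes


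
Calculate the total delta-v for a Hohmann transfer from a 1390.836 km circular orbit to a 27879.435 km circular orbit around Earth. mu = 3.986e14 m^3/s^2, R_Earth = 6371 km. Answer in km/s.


r1 = 7761.8360 km = 7.761836e+06 m
r2 = 34250.4350 km = 3.4250435e+07 m
dv1 = sqrt(mu/r1)*(sqrt(2*r2/(r1+r2)) - 1) = 1984.3742 m/s
dv2 = sqrt(mu/r2)*(1 - sqrt(2*r1/(r1+r2))) = 1337.7288 m/s
total dv = |dv1| + |dv2| = 1984.3742 + 1337.7288 = 3322.1030 m/s = 3.3221 km/s

3.3221 km/s


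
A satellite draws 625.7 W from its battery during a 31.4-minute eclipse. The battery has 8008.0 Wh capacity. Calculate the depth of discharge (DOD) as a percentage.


E_used = P * t / 60 = 625.7 * 31.4 / 60 = 327.4497 Wh
DOD = E_used / E_total * 100 = 327.4497 / 8008.0 * 100
DOD = 4.0890 %

4.0890 %


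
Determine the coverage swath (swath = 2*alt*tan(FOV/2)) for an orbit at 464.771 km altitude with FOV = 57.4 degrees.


FOV = 57.4 deg = 1.0018 rad
swath = 2 * alt * tan(FOV/2) = 2 * 464.771 * tan(0.5009095)
swath = 2 * 464.771 * 0.547484
swath = 508.9094 km

508.9094 km


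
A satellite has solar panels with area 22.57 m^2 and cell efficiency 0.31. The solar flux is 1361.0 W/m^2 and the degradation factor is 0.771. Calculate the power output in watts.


P = area * eta * S * degradation
P = 22.57 * 0.31 * 1361.0 * 0.771
P = 7341.8542 W

7341.8542 W


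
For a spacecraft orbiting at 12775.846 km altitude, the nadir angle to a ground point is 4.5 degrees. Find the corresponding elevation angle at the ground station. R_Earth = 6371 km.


r = R_E + alt = 19146.8460 km
Law of sines in the satellite / Earth-center / ground-point triangle:
  sin(nadir)/R_E = sin(90 + el)/r  =>  cos(el) = (r/R_E)*sin(nadir)
cos(el) = (19146.8460 / 6371.0000) * sin(4.5 deg) = 0.2357941
el = arccos(0.2357941) = 76.3616 deg
(Earth-central angle = 90 - nadir - el = 9.1384 deg)

76.3616 degrees


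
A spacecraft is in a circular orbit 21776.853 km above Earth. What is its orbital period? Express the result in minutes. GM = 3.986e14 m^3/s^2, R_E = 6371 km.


r = 28147.8530 km = 2.8147853e+07 m
T = 2*pi*sqrt(r^3/mu) = 2*pi*sqrt(2.230159e+22 / 3.986e14)
T = 46997.9736 s = 783.2996 min

783.2996 minutes


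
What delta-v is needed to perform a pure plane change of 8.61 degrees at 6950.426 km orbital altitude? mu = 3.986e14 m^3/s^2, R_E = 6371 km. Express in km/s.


r = 13321.4260 km = 1.3321426e+07 m
V = sqrt(mu/r) = 5470.0751 m/s
di = 8.61 deg = 0.1502728 rad
dV = 2*V*sin(di/2) = 2*5470.0751*sin(0.07513642)
dV = 821.2306 m/s = 0.8212306 km/s

0.8212 km/s


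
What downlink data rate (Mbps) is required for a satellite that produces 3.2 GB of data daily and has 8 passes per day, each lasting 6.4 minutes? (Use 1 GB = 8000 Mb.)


total contact time = 8 * 6.4 * 60 = 3072.0000 s
data = 3.2 GB = 25600.0000 Mb
rate = 25600.0000 / 3072.0000 = 8.3333 Mbps

8.3333 Mbps


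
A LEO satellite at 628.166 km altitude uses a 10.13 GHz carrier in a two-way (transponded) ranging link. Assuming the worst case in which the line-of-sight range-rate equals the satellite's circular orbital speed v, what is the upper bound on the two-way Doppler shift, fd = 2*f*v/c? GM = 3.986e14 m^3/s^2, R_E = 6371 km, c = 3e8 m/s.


r = 6.999166e+06 m
v = sqrt(mu/r) = 7546.4987 m/s (worst-case radial velocity)
f = 10.13 GHz = 1.013e+10 Hz
fd = 2*f*v/c = 2*1.013e+10*7546.4987/3.0e+08
fd = 509640.2107 Hz

509640.2107 Hz


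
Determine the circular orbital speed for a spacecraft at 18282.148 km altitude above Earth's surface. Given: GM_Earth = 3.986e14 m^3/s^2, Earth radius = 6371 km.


r = R_E + alt = 6371.0 + 18282.148 = 24653.1480 km = 2.4653148e+07 m
v = sqrt(mu/r) = sqrt(3.986e14 / 2.4653148e+07) = 4020.9850 m/s = 4.0210 km/s

4.0210 km/s


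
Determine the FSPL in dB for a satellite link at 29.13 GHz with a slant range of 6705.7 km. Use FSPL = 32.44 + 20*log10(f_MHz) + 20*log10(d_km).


f = 29.13 GHz = 29130.0000 MHz
d = 6705.7 km
FSPL = 32.44 + 20*log10(29130.0000) + 20*log10(6705.7)
FSPL = 32.44 + 89.2868 + 76.5289
FSPL = 198.2557 dB

198.2557 dB


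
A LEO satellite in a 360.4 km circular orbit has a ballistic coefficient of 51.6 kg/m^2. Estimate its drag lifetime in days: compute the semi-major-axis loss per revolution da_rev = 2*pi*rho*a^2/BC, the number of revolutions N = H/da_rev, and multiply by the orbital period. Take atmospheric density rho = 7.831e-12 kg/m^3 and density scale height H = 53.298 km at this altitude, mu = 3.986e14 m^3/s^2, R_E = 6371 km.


a = R_E + alt = 6731.4000 km = 6.7314e+06 m
da_rev = 2*pi*rho*a^2/BC = 2*pi*7.831e-12*(6.7314e+06)^2/51.6 = 43.207405 m per revolution
N = H/da_rev = 53298.0000 m / 43.207405 m = 1233.5385 revolutions
P = 2*pi*sqrt(a^3/mu) = 5496.2859 s
lifetime = N*P = 1233.5385 * 5496.2859 = 6.7798806e+06 s = 78.4708 days

78.4708 days


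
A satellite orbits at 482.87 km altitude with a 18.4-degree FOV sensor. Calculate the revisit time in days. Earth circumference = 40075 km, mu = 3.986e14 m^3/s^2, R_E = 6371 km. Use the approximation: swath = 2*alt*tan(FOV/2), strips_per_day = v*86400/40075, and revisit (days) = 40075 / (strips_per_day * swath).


swath = 2*482.87*tan(0.1605703) = 156.4157 km
v = sqrt(mu/r) = 7626.0687 m/s = 7.6261 km/s
strips/day = v*86400/40075 = 7.6261*86400/40075 = 16.4415
coverage/day = strips * swath = 16.4415 * 156.4157 = 2571.7065 km
revisit = 40075 / 2571.7065 = 15.5830 days

15.5830 days


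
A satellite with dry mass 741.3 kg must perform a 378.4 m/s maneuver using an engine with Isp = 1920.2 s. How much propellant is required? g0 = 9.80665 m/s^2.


ve = Isp * g0 = 1920.2 * 9.80665 = 18830.729330 m/s
mass ratio = exp(dv/ve) = exp(378.4/18830.729330) = 1.02029807
m_prop = m_dry * (mr - 1) = 741.3 * (1.02029807 - 1)
m_prop = 15.0470 kg

15.0470 kg


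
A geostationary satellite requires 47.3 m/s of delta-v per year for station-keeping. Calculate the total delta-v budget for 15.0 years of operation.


dV = rate * years = 47.3 * 15.0
dV = 709.5000 m/s

709.5000 m/s


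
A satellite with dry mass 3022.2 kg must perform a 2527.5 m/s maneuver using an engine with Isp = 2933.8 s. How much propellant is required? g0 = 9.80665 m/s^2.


ve = Isp * g0 = 2933.8 * 9.80665 = 28770.749770 m/s
mass ratio = exp(dv/ve) = exp(2527.5/28770.749770) = 1.09182394
m_prop = m_dry * (mr - 1) = 3022.2 * (1.09182394 - 1)
m_prop = 277.5103 kg

277.5103 kg


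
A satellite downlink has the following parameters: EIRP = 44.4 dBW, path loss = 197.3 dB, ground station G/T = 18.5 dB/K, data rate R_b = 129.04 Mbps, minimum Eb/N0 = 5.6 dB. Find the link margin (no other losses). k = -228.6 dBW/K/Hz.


C/N0 = EIRP - FSPL + G/T - k = 44.4 - 197.3 + 18.5 - (-228.6)
C/N0 = 94.2000 dB-Hz
R_b = 129.04 Mbps = 1.2904e+08 bps -> 10*log10(R_b) = 81.1072 dB-Hz
Eb/N0 = C/N0 - 10*log10(R_b) = 94.2000 - 81.1072 = 13.0928 dB
Margin = Eb/N0 - Eb/N0_req = 13.0928 - 5.6 = 7.4928 dB (link closes)

7.4928 dB


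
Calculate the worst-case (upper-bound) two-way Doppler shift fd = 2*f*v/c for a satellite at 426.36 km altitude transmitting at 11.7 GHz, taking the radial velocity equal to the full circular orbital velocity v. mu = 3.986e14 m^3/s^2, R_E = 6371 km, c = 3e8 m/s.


r = 6.79736e+06 m
v = sqrt(mu/r) = 7657.7029 m/s (worst-case radial velocity)
f = 11.7 GHz = 1.17e+10 Hz
fd = 2*f*v/c = 2*1.17e+10*7657.7029/3.0e+08
fd = 597300.8243 Hz

597300.8243 Hz


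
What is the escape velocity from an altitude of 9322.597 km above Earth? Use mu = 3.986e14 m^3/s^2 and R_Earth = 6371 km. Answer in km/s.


r = 6371.0 + 9322.597 = 15693.5970 km = 1.5693597e+07 m
v_esc = sqrt(2*mu/r) = sqrt(2*3.986e14 / 1.5693597e+07)
v_esc = 7127.2566 m/s = 7.1273 km/s

7.1273 km/s


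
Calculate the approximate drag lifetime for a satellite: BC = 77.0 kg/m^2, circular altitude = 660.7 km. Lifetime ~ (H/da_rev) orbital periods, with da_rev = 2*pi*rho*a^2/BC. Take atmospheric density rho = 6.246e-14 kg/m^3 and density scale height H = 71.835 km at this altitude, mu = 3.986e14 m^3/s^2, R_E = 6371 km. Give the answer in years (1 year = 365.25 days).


a = R_E + alt = 7031.7000 km = 7.0317e+06 m
da_rev = 2*pi*rho*a^2/BC = 2*pi*6.246e-14*(7.0317e+06)^2/77.0 = 0.252006528 m per revolution
N = H/da_rev = 71835.0000 m / 0.252006528 m = 285052.1398 revolutions
P = 2*pi*sqrt(a^3/mu) = 5868.1570 s
lifetime = N*P = 285052.1398 * 5868.1570 = 1.6727307e+09 s = 19360.3090 days
years = 19360.3090 / 365.25 = 53.0056 years

53.0056 years


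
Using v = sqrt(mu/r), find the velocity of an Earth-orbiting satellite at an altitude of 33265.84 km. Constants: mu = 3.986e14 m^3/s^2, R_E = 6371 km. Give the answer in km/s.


r = R_E + alt = 6371.0 + 33265.84 = 39636.8400 km = 3.963684e+07 m
v = sqrt(mu/r) = sqrt(3.986e14 / 3.963684e+07) = 3171.1672 m/s = 3.1712 km/s

3.1712 km/s


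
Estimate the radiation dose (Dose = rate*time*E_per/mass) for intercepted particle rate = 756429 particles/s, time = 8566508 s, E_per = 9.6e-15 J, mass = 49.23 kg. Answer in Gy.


Total energy deposited = rate * time * E_per
  = 756429 * 8566508 * 9.6e-15 = 0.06220757 J
Dose = E_total / mass = 0.06220757 / 49.23
Dose = 0.001263611 Gy

0.0013 Gy


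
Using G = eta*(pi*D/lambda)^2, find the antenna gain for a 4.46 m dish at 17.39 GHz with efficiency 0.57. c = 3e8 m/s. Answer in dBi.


lambda = c/f = 3e8 / 1.739e+10 = 0.01725129 m
G = eta*(pi*D/lambda)^2 = 0.57*(pi*4.46/0.01725129)^2
G = 376011.3661 (linear)
G = 10*log10(376011.3661) = 55.7520 dBi

55.7520 dBi
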